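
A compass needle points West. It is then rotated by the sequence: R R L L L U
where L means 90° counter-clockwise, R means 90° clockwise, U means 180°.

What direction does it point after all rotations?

Answer: Final heading: North

Derivation:
Start: West
  R (right (90° clockwise)) -> North
  R (right (90° clockwise)) -> East
  L (left (90° counter-clockwise)) -> North
  L (left (90° counter-clockwise)) -> West
  L (left (90° counter-clockwise)) -> South
  U (U-turn (180°)) -> North
Final: North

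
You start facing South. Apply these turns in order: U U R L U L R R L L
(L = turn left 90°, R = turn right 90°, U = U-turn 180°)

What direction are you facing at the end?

Answer: Final heading: West

Derivation:
Start: South
  U (U-turn (180°)) -> North
  U (U-turn (180°)) -> South
  R (right (90° clockwise)) -> West
  L (left (90° counter-clockwise)) -> South
  U (U-turn (180°)) -> North
  L (left (90° counter-clockwise)) -> West
  R (right (90° clockwise)) -> North
  R (right (90° clockwise)) -> East
  L (left (90° counter-clockwise)) -> North
  L (left (90° counter-clockwise)) -> West
Final: West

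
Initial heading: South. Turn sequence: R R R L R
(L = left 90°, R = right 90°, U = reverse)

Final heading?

Start: South
  R (right (90° clockwise)) -> West
  R (right (90° clockwise)) -> North
  R (right (90° clockwise)) -> East
  L (left (90° counter-clockwise)) -> North
  R (right (90° clockwise)) -> East
Final: East

Answer: Final heading: East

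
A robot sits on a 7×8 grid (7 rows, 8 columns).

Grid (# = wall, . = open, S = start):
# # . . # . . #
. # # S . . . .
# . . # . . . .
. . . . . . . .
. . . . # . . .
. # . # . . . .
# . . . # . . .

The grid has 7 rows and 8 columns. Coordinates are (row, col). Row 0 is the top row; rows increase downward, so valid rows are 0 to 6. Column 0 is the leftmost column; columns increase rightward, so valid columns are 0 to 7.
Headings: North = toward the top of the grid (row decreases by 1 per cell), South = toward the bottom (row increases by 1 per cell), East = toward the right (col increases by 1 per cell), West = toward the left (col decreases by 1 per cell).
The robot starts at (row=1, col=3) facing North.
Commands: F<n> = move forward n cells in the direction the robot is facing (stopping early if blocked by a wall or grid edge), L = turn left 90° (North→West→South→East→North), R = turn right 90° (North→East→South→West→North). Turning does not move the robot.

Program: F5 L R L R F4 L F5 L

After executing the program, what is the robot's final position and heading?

Start: (row=1, col=3), facing North
  F5: move forward 1/5 (blocked), now at (row=0, col=3)
  L: turn left, now facing West
  R: turn right, now facing North
  L: turn left, now facing West
  R: turn right, now facing North
  F4: move forward 0/4 (blocked), now at (row=0, col=3)
  L: turn left, now facing West
  F5: move forward 1/5 (blocked), now at (row=0, col=2)
  L: turn left, now facing South
Final: (row=0, col=2), facing South

Answer: Final position: (row=0, col=2), facing South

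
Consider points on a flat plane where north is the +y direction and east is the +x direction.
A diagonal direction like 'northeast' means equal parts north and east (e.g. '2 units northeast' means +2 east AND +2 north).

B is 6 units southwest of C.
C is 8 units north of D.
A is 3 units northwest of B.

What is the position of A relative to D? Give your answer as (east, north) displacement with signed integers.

Place D at the origin (east=0, north=0).
  C is 8 units north of D: delta (east=+0, north=+8); C at (east=0, north=8).
  B is 6 units southwest of C: delta (east=-6, north=-6); B at (east=-6, north=2).
  A is 3 units northwest of B: delta (east=-3, north=+3); A at (east=-9, north=5).
Therefore A relative to D: (east=-9, north=5).

Answer: A is at (east=-9, north=5) relative to D.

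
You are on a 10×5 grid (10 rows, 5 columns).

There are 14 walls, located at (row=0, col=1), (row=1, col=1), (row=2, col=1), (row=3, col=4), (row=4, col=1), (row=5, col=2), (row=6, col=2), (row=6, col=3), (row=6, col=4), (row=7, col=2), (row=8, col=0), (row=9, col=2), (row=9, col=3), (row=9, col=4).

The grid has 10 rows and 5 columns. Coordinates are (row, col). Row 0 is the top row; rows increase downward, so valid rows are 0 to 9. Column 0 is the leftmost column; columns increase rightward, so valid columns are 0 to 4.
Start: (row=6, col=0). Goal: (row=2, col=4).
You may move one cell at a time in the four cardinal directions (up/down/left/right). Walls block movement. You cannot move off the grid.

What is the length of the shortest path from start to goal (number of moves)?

BFS from (row=6, col=0) until reaching (row=2, col=4):
  Distance 0: (row=6, col=0)
  Distance 1: (row=5, col=0), (row=6, col=1), (row=7, col=0)
  Distance 2: (row=4, col=0), (row=5, col=1), (row=7, col=1)
  Distance 3: (row=3, col=0), (row=8, col=1)
  Distance 4: (row=2, col=0), (row=3, col=1), (row=8, col=2), (row=9, col=1)
  Distance 5: (row=1, col=0), (row=3, col=2), (row=8, col=3), (row=9, col=0)
  Distance 6: (row=0, col=0), (row=2, col=2), (row=3, col=3), (row=4, col=2), (row=7, col=3), (row=8, col=4)
  Distance 7: (row=1, col=2), (row=2, col=3), (row=4, col=3), (row=7, col=4)
  Distance 8: (row=0, col=2), (row=1, col=3), (row=2, col=4), (row=4, col=4), (row=5, col=3)  <- goal reached here
One shortest path (8 moves): (row=6, col=0) -> (row=5, col=0) -> (row=4, col=0) -> (row=3, col=0) -> (row=3, col=1) -> (row=3, col=2) -> (row=3, col=3) -> (row=2, col=3) -> (row=2, col=4)

Answer: Shortest path length: 8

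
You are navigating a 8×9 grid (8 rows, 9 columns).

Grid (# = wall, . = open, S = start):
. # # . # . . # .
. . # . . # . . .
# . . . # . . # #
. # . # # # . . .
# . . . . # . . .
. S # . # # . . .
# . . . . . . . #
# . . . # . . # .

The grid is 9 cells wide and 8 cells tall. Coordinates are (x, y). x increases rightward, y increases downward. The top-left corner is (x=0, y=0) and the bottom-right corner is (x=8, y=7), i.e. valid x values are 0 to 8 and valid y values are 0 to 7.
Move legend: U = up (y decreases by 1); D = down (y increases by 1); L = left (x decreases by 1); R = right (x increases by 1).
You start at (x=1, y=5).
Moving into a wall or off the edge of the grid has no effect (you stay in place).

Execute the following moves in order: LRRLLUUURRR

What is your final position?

Start: (x=1, y=5)
  L (left): (x=1, y=5) -> (x=0, y=5)
  R (right): (x=0, y=5) -> (x=1, y=5)
  R (right): blocked, stay at (x=1, y=5)
  L (left): (x=1, y=5) -> (x=0, y=5)
  L (left): blocked, stay at (x=0, y=5)
  [×3]U (up): blocked, stay at (x=0, y=5)
  R (right): (x=0, y=5) -> (x=1, y=5)
  R (right): blocked, stay at (x=1, y=5)
  R (right): blocked, stay at (x=1, y=5)
Final: (x=1, y=5)

Answer: Final position: (x=1, y=5)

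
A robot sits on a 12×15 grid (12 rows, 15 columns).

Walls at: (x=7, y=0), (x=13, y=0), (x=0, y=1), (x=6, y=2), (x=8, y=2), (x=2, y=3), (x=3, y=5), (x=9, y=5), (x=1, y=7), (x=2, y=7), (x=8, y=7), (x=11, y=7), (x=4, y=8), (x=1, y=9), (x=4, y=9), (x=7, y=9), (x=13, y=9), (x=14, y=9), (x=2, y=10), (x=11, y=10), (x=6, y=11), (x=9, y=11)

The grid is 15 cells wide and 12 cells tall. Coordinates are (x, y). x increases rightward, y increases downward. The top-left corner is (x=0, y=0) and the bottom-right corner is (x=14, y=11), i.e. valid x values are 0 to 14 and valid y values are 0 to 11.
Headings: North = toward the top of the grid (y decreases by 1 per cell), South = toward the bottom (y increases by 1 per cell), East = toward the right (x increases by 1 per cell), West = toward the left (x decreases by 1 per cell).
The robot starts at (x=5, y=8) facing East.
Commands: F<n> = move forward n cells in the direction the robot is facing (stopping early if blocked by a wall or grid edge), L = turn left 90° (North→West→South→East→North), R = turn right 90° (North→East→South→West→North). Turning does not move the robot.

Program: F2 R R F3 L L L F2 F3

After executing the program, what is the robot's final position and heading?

Answer: Final position: (x=5, y=3), facing North

Derivation:
Start: (x=5, y=8), facing East
  F2: move forward 2, now at (x=7, y=8)
  R: turn right, now facing South
  R: turn right, now facing West
  F3: move forward 2/3 (blocked), now at (x=5, y=8)
  L: turn left, now facing South
  L: turn left, now facing East
  L: turn left, now facing North
  F2: move forward 2, now at (x=5, y=6)
  F3: move forward 3, now at (x=5, y=3)
Final: (x=5, y=3), facing North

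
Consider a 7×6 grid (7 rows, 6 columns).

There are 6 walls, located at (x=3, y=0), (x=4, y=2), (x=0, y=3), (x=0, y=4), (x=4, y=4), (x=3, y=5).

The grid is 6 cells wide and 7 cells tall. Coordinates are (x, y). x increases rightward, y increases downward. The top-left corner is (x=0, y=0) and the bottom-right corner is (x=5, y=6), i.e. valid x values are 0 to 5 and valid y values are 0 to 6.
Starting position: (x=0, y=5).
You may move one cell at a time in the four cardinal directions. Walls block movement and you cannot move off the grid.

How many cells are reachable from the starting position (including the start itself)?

Answer: Reachable cells: 36

Derivation:
BFS flood-fill from (x=0, y=5):
  Distance 0: (x=0, y=5)
  Distance 1: (x=1, y=5), (x=0, y=6)
  Distance 2: (x=1, y=4), (x=2, y=5), (x=1, y=6)
  Distance 3: (x=1, y=3), (x=2, y=4), (x=2, y=6)
  Distance 4: (x=1, y=2), (x=2, y=3), (x=3, y=4), (x=3, y=6)
  Distance 5: (x=1, y=1), (x=0, y=2), (x=2, y=2), (x=3, y=3), (x=4, y=6)
  Distance 6: (x=1, y=0), (x=0, y=1), (x=2, y=1), (x=3, y=2), (x=4, y=3), (x=4, y=5), (x=5, y=6)
  Distance 7: (x=0, y=0), (x=2, y=0), (x=3, y=1), (x=5, y=3), (x=5, y=5)
  Distance 8: (x=4, y=1), (x=5, y=2), (x=5, y=4)
  Distance 9: (x=4, y=0), (x=5, y=1)
  Distance 10: (x=5, y=0)
Total reachable: 36 (grid has 36 open cells total)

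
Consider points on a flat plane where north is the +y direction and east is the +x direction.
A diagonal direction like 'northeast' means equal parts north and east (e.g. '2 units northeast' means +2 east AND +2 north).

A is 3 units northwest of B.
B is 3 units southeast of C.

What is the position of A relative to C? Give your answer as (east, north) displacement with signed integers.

Answer: A is at (east=0, north=0) relative to C.

Derivation:
Place C at the origin (east=0, north=0).
  B is 3 units southeast of C: delta (east=+3, north=-3); B at (east=3, north=-3).
  A is 3 units northwest of B: delta (east=-3, north=+3); A at (east=0, north=0).
Therefore A relative to C: (east=0, north=0).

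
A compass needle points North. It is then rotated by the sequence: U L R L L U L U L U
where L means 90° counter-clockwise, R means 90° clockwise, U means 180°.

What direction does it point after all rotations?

Start: North
  U (U-turn (180°)) -> South
  L (left (90° counter-clockwise)) -> East
  R (right (90° clockwise)) -> South
  L (left (90° counter-clockwise)) -> East
  L (left (90° counter-clockwise)) -> North
  U (U-turn (180°)) -> South
  L (left (90° counter-clockwise)) -> East
  U (U-turn (180°)) -> West
  L (left (90° counter-clockwise)) -> South
  U (U-turn (180°)) -> North
Final: North

Answer: Final heading: North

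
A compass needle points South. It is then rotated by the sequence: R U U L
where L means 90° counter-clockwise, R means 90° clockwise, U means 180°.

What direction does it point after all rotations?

Answer: Final heading: South

Derivation:
Start: South
  R (right (90° clockwise)) -> West
  U (U-turn (180°)) -> East
  U (U-turn (180°)) -> West
  L (left (90° counter-clockwise)) -> South
Final: South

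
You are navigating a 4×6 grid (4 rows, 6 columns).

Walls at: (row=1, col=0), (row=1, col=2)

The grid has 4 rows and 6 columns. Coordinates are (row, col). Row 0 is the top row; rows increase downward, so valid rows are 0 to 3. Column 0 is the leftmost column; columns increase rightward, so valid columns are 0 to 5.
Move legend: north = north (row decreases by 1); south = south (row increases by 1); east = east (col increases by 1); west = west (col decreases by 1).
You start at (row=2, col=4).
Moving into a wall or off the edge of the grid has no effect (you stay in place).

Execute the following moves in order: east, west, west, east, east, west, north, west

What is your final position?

Answer: Final position: (row=1, col=3)

Derivation:
Start: (row=2, col=4)
  east (east): (row=2, col=4) -> (row=2, col=5)
  west (west): (row=2, col=5) -> (row=2, col=4)
  west (west): (row=2, col=4) -> (row=2, col=3)
  east (east): (row=2, col=3) -> (row=2, col=4)
  east (east): (row=2, col=4) -> (row=2, col=5)
  west (west): (row=2, col=5) -> (row=2, col=4)
  north (north): (row=2, col=4) -> (row=1, col=4)
  west (west): (row=1, col=4) -> (row=1, col=3)
Final: (row=1, col=3)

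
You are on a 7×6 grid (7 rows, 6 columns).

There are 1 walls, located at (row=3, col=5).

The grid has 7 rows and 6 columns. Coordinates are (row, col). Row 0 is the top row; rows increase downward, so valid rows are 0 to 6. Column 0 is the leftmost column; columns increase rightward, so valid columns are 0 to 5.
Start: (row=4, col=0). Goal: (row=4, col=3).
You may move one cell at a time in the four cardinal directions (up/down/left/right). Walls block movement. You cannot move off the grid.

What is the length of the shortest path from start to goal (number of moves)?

BFS from (row=4, col=0) until reaching (row=4, col=3):
  Distance 0: (row=4, col=0)
  Distance 1: (row=3, col=0), (row=4, col=1), (row=5, col=0)
  Distance 2: (row=2, col=0), (row=3, col=1), (row=4, col=2), (row=5, col=1), (row=6, col=0)
  Distance 3: (row=1, col=0), (row=2, col=1), (row=3, col=2), (row=4, col=3), (row=5, col=2), (row=6, col=1)  <- goal reached here
One shortest path (3 moves): (row=4, col=0) -> (row=4, col=1) -> (row=4, col=2) -> (row=4, col=3)

Answer: Shortest path length: 3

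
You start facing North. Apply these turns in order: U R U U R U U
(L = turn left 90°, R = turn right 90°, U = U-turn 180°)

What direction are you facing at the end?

Start: North
  U (U-turn (180°)) -> South
  R (right (90° clockwise)) -> West
  U (U-turn (180°)) -> East
  U (U-turn (180°)) -> West
  R (right (90° clockwise)) -> North
  U (U-turn (180°)) -> South
  U (U-turn (180°)) -> North
Final: North

Answer: Final heading: North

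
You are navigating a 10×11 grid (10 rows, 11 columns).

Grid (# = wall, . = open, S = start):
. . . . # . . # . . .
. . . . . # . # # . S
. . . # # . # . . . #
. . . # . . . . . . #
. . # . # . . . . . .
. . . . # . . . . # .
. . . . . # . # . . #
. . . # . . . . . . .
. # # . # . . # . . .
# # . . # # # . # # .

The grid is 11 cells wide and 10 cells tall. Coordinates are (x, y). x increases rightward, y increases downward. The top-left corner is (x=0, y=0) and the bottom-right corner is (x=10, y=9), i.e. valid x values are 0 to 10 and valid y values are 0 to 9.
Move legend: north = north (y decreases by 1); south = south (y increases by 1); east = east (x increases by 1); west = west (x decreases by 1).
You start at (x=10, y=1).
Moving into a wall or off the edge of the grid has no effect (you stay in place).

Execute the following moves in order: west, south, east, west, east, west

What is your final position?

Start: (x=10, y=1)
  west (west): (x=10, y=1) -> (x=9, y=1)
  south (south): (x=9, y=1) -> (x=9, y=2)
  east (east): blocked, stay at (x=9, y=2)
  west (west): (x=9, y=2) -> (x=8, y=2)
  east (east): (x=8, y=2) -> (x=9, y=2)
  west (west): (x=9, y=2) -> (x=8, y=2)
Final: (x=8, y=2)

Answer: Final position: (x=8, y=2)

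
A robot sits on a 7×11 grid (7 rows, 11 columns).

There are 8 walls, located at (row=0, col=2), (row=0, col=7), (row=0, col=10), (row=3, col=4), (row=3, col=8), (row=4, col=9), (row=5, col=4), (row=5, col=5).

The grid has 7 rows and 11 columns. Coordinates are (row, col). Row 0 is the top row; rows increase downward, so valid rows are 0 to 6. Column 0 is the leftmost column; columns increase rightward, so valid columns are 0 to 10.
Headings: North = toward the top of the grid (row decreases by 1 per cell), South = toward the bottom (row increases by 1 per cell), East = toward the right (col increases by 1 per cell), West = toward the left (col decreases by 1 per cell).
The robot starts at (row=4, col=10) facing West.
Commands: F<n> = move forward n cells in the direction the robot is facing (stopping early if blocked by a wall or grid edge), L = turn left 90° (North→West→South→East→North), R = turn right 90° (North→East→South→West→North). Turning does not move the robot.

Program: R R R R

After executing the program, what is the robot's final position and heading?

Answer: Final position: (row=4, col=10), facing West

Derivation:
Start: (row=4, col=10), facing West
  R: turn right, now facing North
  R: turn right, now facing East
  R: turn right, now facing South
  R: turn right, now facing West
Final: (row=4, col=10), facing West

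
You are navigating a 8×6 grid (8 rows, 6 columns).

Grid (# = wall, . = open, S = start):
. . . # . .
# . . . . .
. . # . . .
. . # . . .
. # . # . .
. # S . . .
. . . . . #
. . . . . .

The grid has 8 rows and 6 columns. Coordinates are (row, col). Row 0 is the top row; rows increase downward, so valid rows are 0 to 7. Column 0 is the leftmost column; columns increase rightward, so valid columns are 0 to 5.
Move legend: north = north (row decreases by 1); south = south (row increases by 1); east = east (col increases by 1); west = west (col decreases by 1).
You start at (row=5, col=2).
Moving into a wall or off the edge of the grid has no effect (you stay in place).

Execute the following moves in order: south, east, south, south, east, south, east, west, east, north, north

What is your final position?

Start: (row=5, col=2)
  south (south): (row=5, col=2) -> (row=6, col=2)
  east (east): (row=6, col=2) -> (row=6, col=3)
  south (south): (row=6, col=3) -> (row=7, col=3)
  south (south): blocked, stay at (row=7, col=3)
  east (east): (row=7, col=3) -> (row=7, col=4)
  south (south): blocked, stay at (row=7, col=4)
  east (east): (row=7, col=4) -> (row=7, col=5)
  west (west): (row=7, col=5) -> (row=7, col=4)
  east (east): (row=7, col=4) -> (row=7, col=5)
  north (north): blocked, stay at (row=7, col=5)
  north (north): blocked, stay at (row=7, col=5)
Final: (row=7, col=5)

Answer: Final position: (row=7, col=5)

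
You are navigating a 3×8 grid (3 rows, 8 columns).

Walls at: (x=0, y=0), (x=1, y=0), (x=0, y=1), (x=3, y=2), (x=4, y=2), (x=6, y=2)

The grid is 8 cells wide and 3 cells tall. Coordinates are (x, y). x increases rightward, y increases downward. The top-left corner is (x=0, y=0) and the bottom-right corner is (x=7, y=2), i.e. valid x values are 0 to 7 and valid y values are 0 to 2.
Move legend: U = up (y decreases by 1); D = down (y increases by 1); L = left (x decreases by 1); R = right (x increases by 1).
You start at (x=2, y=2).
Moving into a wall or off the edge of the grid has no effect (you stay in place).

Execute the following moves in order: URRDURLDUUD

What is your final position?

Answer: Final position: (x=4, y=1)

Derivation:
Start: (x=2, y=2)
  U (up): (x=2, y=2) -> (x=2, y=1)
  R (right): (x=2, y=1) -> (x=3, y=1)
  R (right): (x=3, y=1) -> (x=4, y=1)
  D (down): blocked, stay at (x=4, y=1)
  U (up): (x=4, y=1) -> (x=4, y=0)
  R (right): (x=4, y=0) -> (x=5, y=0)
  L (left): (x=5, y=0) -> (x=4, y=0)
  D (down): (x=4, y=0) -> (x=4, y=1)
  U (up): (x=4, y=1) -> (x=4, y=0)
  U (up): blocked, stay at (x=4, y=0)
  D (down): (x=4, y=0) -> (x=4, y=1)
Final: (x=4, y=1)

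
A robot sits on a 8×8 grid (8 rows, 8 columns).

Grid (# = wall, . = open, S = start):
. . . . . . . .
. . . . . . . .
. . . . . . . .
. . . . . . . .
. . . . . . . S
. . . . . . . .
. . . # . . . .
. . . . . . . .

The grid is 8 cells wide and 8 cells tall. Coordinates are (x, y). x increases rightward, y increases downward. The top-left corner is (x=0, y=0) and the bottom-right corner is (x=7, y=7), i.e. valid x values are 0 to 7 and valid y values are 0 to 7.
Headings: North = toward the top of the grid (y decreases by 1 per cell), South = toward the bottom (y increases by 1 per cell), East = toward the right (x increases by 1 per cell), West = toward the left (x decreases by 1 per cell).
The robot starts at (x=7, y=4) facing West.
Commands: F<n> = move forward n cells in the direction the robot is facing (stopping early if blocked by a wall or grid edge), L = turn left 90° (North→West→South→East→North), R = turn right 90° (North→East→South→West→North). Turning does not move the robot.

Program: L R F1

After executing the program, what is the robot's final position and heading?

Start: (x=7, y=4), facing West
  L: turn left, now facing South
  R: turn right, now facing West
  F1: move forward 1, now at (x=6, y=4)
Final: (x=6, y=4), facing West

Answer: Final position: (x=6, y=4), facing West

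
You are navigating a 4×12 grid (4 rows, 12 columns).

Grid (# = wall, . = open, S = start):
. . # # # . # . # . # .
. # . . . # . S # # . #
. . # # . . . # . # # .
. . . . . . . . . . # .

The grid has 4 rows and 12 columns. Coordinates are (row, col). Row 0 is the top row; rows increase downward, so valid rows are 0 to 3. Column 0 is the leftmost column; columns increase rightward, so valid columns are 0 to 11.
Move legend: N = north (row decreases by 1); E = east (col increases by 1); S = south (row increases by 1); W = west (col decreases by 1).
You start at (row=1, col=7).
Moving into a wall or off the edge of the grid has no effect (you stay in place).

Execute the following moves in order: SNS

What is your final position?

Start: (row=1, col=7)
  S (south): blocked, stay at (row=1, col=7)
  N (north): (row=1, col=7) -> (row=0, col=7)
  S (south): (row=0, col=7) -> (row=1, col=7)
Final: (row=1, col=7)

Answer: Final position: (row=1, col=7)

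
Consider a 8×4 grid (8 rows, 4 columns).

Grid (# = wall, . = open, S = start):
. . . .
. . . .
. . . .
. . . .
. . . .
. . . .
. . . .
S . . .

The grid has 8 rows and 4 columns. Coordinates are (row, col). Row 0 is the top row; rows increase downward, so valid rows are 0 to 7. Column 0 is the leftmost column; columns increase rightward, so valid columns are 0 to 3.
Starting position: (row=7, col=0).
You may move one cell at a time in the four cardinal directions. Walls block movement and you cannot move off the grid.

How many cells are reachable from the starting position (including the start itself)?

BFS flood-fill from (row=7, col=0):
  Distance 0: (row=7, col=0)
  Distance 1: (row=6, col=0), (row=7, col=1)
  Distance 2: (row=5, col=0), (row=6, col=1), (row=7, col=2)
  Distance 3: (row=4, col=0), (row=5, col=1), (row=6, col=2), (row=7, col=3)
  Distance 4: (row=3, col=0), (row=4, col=1), (row=5, col=2), (row=6, col=3)
  Distance 5: (row=2, col=0), (row=3, col=1), (row=4, col=2), (row=5, col=3)
  Distance 6: (row=1, col=0), (row=2, col=1), (row=3, col=2), (row=4, col=3)
  Distance 7: (row=0, col=0), (row=1, col=1), (row=2, col=2), (row=3, col=3)
  Distance 8: (row=0, col=1), (row=1, col=2), (row=2, col=3)
  Distance 9: (row=0, col=2), (row=1, col=3)
  Distance 10: (row=0, col=3)
Total reachable: 32 (grid has 32 open cells total)

Answer: Reachable cells: 32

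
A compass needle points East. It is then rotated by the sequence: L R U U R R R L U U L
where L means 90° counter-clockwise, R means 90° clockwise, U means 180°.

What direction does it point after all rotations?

Start: East
  L (left (90° counter-clockwise)) -> North
  R (right (90° clockwise)) -> East
  U (U-turn (180°)) -> West
  U (U-turn (180°)) -> East
  R (right (90° clockwise)) -> South
  R (right (90° clockwise)) -> West
  R (right (90° clockwise)) -> North
  L (left (90° counter-clockwise)) -> West
  U (U-turn (180°)) -> East
  U (U-turn (180°)) -> West
  L (left (90° counter-clockwise)) -> South
Final: South

Answer: Final heading: South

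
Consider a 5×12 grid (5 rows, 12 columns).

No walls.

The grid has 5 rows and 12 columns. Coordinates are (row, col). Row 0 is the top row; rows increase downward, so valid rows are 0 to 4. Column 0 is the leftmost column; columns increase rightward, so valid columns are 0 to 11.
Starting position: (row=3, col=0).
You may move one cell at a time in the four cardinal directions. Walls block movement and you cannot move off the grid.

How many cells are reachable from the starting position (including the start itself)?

Answer: Reachable cells: 60

Derivation:
BFS flood-fill from (row=3, col=0):
  Distance 0: (row=3, col=0)
  Distance 1: (row=2, col=0), (row=3, col=1), (row=4, col=0)
  Distance 2: (row=1, col=0), (row=2, col=1), (row=3, col=2), (row=4, col=1)
  Distance 3: (row=0, col=0), (row=1, col=1), (row=2, col=2), (row=3, col=3), (row=4, col=2)
  Distance 4: (row=0, col=1), (row=1, col=2), (row=2, col=3), (row=3, col=4), (row=4, col=3)
  Distance 5: (row=0, col=2), (row=1, col=3), (row=2, col=4), (row=3, col=5), (row=4, col=4)
  Distance 6: (row=0, col=3), (row=1, col=4), (row=2, col=5), (row=3, col=6), (row=4, col=5)
  Distance 7: (row=0, col=4), (row=1, col=5), (row=2, col=6), (row=3, col=7), (row=4, col=6)
  Distance 8: (row=0, col=5), (row=1, col=6), (row=2, col=7), (row=3, col=8), (row=4, col=7)
  Distance 9: (row=0, col=6), (row=1, col=7), (row=2, col=8), (row=3, col=9), (row=4, col=8)
  Distance 10: (row=0, col=7), (row=1, col=8), (row=2, col=9), (row=3, col=10), (row=4, col=9)
  Distance 11: (row=0, col=8), (row=1, col=9), (row=2, col=10), (row=3, col=11), (row=4, col=10)
  Distance 12: (row=0, col=9), (row=1, col=10), (row=2, col=11), (row=4, col=11)
  Distance 13: (row=0, col=10), (row=1, col=11)
  Distance 14: (row=0, col=11)
Total reachable: 60 (grid has 60 open cells total)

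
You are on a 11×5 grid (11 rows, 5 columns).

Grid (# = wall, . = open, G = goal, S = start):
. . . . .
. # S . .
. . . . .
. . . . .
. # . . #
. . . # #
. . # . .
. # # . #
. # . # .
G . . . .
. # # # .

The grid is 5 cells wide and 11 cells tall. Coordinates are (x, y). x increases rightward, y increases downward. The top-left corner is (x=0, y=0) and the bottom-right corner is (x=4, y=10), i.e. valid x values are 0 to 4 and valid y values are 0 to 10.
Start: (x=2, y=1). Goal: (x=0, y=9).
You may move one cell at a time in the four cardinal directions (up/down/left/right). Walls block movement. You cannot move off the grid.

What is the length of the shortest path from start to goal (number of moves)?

BFS from (x=2, y=1) until reaching (x=0, y=9):
  Distance 0: (x=2, y=1)
  Distance 1: (x=2, y=0), (x=3, y=1), (x=2, y=2)
  Distance 2: (x=1, y=0), (x=3, y=0), (x=4, y=1), (x=1, y=2), (x=3, y=2), (x=2, y=3)
  Distance 3: (x=0, y=0), (x=4, y=0), (x=0, y=2), (x=4, y=2), (x=1, y=3), (x=3, y=3), (x=2, y=4)
  Distance 4: (x=0, y=1), (x=0, y=3), (x=4, y=3), (x=3, y=4), (x=2, y=5)
  Distance 5: (x=0, y=4), (x=1, y=5)
  Distance 6: (x=0, y=5), (x=1, y=6)
  Distance 7: (x=0, y=6)
  Distance 8: (x=0, y=7)
  Distance 9: (x=0, y=8)
  Distance 10: (x=0, y=9)  <- goal reached here
One shortest path (10 moves): (x=2, y=1) -> (x=2, y=2) -> (x=1, y=2) -> (x=0, y=2) -> (x=0, y=3) -> (x=0, y=4) -> (x=0, y=5) -> (x=0, y=6) -> (x=0, y=7) -> (x=0, y=8) -> (x=0, y=9)

Answer: Shortest path length: 10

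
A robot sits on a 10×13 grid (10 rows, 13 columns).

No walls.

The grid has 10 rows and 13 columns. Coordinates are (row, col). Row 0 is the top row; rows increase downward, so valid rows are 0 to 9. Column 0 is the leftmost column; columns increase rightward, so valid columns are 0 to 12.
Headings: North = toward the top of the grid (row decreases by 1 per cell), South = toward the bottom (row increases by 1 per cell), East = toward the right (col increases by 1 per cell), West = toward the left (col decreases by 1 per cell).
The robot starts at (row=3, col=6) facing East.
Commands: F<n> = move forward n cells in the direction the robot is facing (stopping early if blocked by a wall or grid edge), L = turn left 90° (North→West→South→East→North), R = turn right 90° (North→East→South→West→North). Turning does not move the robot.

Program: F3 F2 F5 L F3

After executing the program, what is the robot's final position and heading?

Start: (row=3, col=6), facing East
  F3: move forward 3, now at (row=3, col=9)
  F2: move forward 2, now at (row=3, col=11)
  F5: move forward 1/5 (blocked), now at (row=3, col=12)
  L: turn left, now facing North
  F3: move forward 3, now at (row=0, col=12)
Final: (row=0, col=12), facing North

Answer: Final position: (row=0, col=12), facing North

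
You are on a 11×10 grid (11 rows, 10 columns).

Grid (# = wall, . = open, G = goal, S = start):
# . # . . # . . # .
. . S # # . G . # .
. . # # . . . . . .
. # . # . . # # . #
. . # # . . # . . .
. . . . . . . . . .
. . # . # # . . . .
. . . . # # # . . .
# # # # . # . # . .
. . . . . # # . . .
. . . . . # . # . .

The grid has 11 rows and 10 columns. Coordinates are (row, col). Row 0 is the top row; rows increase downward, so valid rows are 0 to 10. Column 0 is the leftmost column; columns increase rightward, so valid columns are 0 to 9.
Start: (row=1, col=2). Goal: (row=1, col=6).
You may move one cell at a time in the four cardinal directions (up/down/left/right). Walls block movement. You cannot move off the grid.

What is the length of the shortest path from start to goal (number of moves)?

BFS from (row=1, col=2) until reaching (row=1, col=6):
  Distance 0: (row=1, col=2)
  Distance 1: (row=1, col=1)
  Distance 2: (row=0, col=1), (row=1, col=0), (row=2, col=1)
  Distance 3: (row=2, col=0)
  Distance 4: (row=3, col=0)
  Distance 5: (row=4, col=0)
  Distance 6: (row=4, col=1), (row=5, col=0)
  Distance 7: (row=5, col=1), (row=6, col=0)
  Distance 8: (row=5, col=2), (row=6, col=1), (row=7, col=0)
  Distance 9: (row=5, col=3), (row=7, col=1)
  Distance 10: (row=5, col=4), (row=6, col=3), (row=7, col=2)
  Distance 11: (row=4, col=4), (row=5, col=5), (row=7, col=3)
  Distance 12: (row=3, col=4), (row=4, col=5), (row=5, col=6)
  Distance 13: (row=2, col=4), (row=3, col=5), (row=5, col=7), (row=6, col=6)
  Distance 14: (row=2, col=5), (row=4, col=7), (row=5, col=8), (row=6, col=7)
  Distance 15: (row=1, col=5), (row=2, col=6), (row=4, col=8), (row=5, col=9), (row=6, col=8), (row=7, col=7)
  Distance 16: (row=1, col=6), (row=2, col=7), (row=3, col=8), (row=4, col=9), (row=6, col=9), (row=7, col=8)  <- goal reached here
One shortest path (16 moves): (row=1, col=2) -> (row=1, col=1) -> (row=1, col=0) -> (row=2, col=0) -> (row=3, col=0) -> (row=4, col=0) -> (row=4, col=1) -> (row=5, col=1) -> (row=5, col=2) -> (row=5, col=3) -> (row=5, col=4) -> (row=5, col=5) -> (row=4, col=5) -> (row=3, col=5) -> (row=2, col=5) -> (row=2, col=6) -> (row=1, col=6)

Answer: Shortest path length: 16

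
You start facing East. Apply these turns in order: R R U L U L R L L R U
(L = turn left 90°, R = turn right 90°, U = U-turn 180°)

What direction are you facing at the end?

Start: East
  R (right (90° clockwise)) -> South
  R (right (90° clockwise)) -> West
  U (U-turn (180°)) -> East
  L (left (90° counter-clockwise)) -> North
  U (U-turn (180°)) -> South
  L (left (90° counter-clockwise)) -> East
  R (right (90° clockwise)) -> South
  L (left (90° counter-clockwise)) -> East
  L (left (90° counter-clockwise)) -> North
  R (right (90° clockwise)) -> East
  U (U-turn (180°)) -> West
Final: West

Answer: Final heading: West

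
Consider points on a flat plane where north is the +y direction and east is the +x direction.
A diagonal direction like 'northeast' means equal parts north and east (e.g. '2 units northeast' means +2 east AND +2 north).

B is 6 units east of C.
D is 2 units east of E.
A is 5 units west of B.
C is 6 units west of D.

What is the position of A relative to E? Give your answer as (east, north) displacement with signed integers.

Answer: A is at (east=-3, north=0) relative to E.

Derivation:
Place E at the origin (east=0, north=0).
  D is 2 units east of E: delta (east=+2, north=+0); D at (east=2, north=0).
  C is 6 units west of D: delta (east=-6, north=+0); C at (east=-4, north=0).
  B is 6 units east of C: delta (east=+6, north=+0); B at (east=2, north=0).
  A is 5 units west of B: delta (east=-5, north=+0); A at (east=-3, north=0).
Therefore A relative to E: (east=-3, north=0).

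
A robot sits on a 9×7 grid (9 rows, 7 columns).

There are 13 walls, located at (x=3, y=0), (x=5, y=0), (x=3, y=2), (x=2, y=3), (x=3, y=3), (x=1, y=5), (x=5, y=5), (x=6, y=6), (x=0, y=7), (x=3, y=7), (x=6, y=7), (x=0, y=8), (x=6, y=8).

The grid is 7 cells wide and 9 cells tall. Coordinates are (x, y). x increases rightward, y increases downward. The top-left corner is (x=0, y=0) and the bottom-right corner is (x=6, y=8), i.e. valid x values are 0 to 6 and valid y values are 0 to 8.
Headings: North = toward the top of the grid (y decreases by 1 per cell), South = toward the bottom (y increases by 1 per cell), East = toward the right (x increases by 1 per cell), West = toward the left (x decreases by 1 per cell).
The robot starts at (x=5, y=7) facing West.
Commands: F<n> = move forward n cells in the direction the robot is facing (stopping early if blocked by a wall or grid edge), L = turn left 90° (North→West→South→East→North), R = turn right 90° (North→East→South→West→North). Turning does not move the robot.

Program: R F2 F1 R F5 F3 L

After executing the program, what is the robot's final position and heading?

Start: (x=5, y=7), facing West
  R: turn right, now facing North
  F2: move forward 1/2 (blocked), now at (x=5, y=6)
  F1: move forward 0/1 (blocked), now at (x=5, y=6)
  R: turn right, now facing East
  F5: move forward 0/5 (blocked), now at (x=5, y=6)
  F3: move forward 0/3 (blocked), now at (x=5, y=6)
  L: turn left, now facing North
Final: (x=5, y=6), facing North

Answer: Final position: (x=5, y=6), facing North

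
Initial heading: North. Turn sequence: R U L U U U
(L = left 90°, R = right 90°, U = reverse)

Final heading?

Start: North
  R (right (90° clockwise)) -> East
  U (U-turn (180°)) -> West
  L (left (90° counter-clockwise)) -> South
  U (U-turn (180°)) -> North
  U (U-turn (180°)) -> South
  U (U-turn (180°)) -> North
Final: North

Answer: Final heading: North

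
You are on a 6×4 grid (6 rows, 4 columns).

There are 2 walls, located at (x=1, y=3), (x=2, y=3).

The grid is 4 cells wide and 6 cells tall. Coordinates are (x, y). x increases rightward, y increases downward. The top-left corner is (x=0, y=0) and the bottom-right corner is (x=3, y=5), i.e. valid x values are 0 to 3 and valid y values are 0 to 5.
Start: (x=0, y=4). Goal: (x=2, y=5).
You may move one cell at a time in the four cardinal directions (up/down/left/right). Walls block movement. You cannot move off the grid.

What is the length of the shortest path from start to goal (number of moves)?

Answer: Shortest path length: 3

Derivation:
BFS from (x=0, y=4) until reaching (x=2, y=5):
  Distance 0: (x=0, y=4)
  Distance 1: (x=0, y=3), (x=1, y=4), (x=0, y=5)
  Distance 2: (x=0, y=2), (x=2, y=4), (x=1, y=5)
  Distance 3: (x=0, y=1), (x=1, y=2), (x=3, y=4), (x=2, y=5)  <- goal reached here
One shortest path (3 moves): (x=0, y=4) -> (x=1, y=4) -> (x=2, y=4) -> (x=2, y=5)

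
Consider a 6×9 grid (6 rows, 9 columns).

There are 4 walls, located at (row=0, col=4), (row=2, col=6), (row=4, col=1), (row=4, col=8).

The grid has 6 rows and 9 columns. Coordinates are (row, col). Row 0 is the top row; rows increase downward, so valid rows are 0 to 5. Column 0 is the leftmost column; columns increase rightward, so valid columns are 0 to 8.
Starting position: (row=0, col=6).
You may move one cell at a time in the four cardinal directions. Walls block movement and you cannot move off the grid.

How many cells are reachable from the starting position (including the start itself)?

BFS flood-fill from (row=0, col=6):
  Distance 0: (row=0, col=6)
  Distance 1: (row=0, col=5), (row=0, col=7), (row=1, col=6)
  Distance 2: (row=0, col=8), (row=1, col=5), (row=1, col=7)
  Distance 3: (row=1, col=4), (row=1, col=8), (row=2, col=5), (row=2, col=7)
  Distance 4: (row=1, col=3), (row=2, col=4), (row=2, col=8), (row=3, col=5), (row=3, col=7)
  Distance 5: (row=0, col=3), (row=1, col=2), (row=2, col=3), (row=3, col=4), (row=3, col=6), (row=3, col=8), (row=4, col=5), (row=4, col=7)
  Distance 6: (row=0, col=2), (row=1, col=1), (row=2, col=2), (row=3, col=3), (row=4, col=4), (row=4, col=6), (row=5, col=5), (row=5, col=7)
  Distance 7: (row=0, col=1), (row=1, col=0), (row=2, col=1), (row=3, col=2), (row=4, col=3), (row=5, col=4), (row=5, col=6), (row=5, col=8)
  Distance 8: (row=0, col=0), (row=2, col=0), (row=3, col=1), (row=4, col=2), (row=5, col=3)
  Distance 9: (row=3, col=0), (row=5, col=2)
  Distance 10: (row=4, col=0), (row=5, col=1)
  Distance 11: (row=5, col=0)
Total reachable: 50 (grid has 50 open cells total)

Answer: Reachable cells: 50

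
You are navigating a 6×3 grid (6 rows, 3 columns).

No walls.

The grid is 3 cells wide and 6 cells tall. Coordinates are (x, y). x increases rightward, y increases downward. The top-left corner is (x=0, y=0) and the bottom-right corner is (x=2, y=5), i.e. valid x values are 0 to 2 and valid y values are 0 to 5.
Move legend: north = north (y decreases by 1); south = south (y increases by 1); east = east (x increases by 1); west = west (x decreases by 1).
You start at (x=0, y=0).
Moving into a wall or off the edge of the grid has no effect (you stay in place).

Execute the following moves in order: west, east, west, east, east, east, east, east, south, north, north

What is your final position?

Answer: Final position: (x=2, y=0)

Derivation:
Start: (x=0, y=0)
  west (west): blocked, stay at (x=0, y=0)
  east (east): (x=0, y=0) -> (x=1, y=0)
  west (west): (x=1, y=0) -> (x=0, y=0)
  east (east): (x=0, y=0) -> (x=1, y=0)
  east (east): (x=1, y=0) -> (x=2, y=0)
  [×3]east (east): blocked, stay at (x=2, y=0)
  south (south): (x=2, y=0) -> (x=2, y=1)
  north (north): (x=2, y=1) -> (x=2, y=0)
  north (north): blocked, stay at (x=2, y=0)
Final: (x=2, y=0)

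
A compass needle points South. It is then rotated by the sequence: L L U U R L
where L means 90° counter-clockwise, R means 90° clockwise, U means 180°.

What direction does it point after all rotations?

Start: South
  L (left (90° counter-clockwise)) -> East
  L (left (90° counter-clockwise)) -> North
  U (U-turn (180°)) -> South
  U (U-turn (180°)) -> North
  R (right (90° clockwise)) -> East
  L (left (90° counter-clockwise)) -> North
Final: North

Answer: Final heading: North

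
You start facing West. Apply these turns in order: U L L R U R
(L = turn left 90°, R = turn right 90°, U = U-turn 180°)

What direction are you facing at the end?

Answer: Final heading: West

Derivation:
Start: West
  U (U-turn (180°)) -> East
  L (left (90° counter-clockwise)) -> North
  L (left (90° counter-clockwise)) -> West
  R (right (90° clockwise)) -> North
  U (U-turn (180°)) -> South
  R (right (90° clockwise)) -> West
Final: West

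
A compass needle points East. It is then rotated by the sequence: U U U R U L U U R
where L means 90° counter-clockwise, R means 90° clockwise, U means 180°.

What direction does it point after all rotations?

Answer: Final heading: South

Derivation:
Start: East
  U (U-turn (180°)) -> West
  U (U-turn (180°)) -> East
  U (U-turn (180°)) -> West
  R (right (90° clockwise)) -> North
  U (U-turn (180°)) -> South
  L (left (90° counter-clockwise)) -> East
  U (U-turn (180°)) -> West
  U (U-turn (180°)) -> East
  R (right (90° clockwise)) -> South
Final: South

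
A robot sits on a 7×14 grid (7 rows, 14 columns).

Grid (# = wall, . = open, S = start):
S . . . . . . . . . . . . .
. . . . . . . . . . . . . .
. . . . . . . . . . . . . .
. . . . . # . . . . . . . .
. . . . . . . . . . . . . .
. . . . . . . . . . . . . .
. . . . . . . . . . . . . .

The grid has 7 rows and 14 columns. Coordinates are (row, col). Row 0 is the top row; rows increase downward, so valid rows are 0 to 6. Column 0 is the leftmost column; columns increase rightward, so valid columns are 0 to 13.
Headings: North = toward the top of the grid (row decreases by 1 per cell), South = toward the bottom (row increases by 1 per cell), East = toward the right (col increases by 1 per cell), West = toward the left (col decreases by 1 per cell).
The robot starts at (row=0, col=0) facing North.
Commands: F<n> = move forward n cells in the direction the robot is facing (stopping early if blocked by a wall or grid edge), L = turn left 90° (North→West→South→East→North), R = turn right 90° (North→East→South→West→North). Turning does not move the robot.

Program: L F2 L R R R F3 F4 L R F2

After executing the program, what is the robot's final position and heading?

Start: (row=0, col=0), facing North
  L: turn left, now facing West
  F2: move forward 0/2 (blocked), now at (row=0, col=0)
  L: turn left, now facing South
  R: turn right, now facing West
  R: turn right, now facing North
  R: turn right, now facing East
  F3: move forward 3, now at (row=0, col=3)
  F4: move forward 4, now at (row=0, col=7)
  L: turn left, now facing North
  R: turn right, now facing East
  F2: move forward 2, now at (row=0, col=9)
Final: (row=0, col=9), facing East

Answer: Final position: (row=0, col=9), facing East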